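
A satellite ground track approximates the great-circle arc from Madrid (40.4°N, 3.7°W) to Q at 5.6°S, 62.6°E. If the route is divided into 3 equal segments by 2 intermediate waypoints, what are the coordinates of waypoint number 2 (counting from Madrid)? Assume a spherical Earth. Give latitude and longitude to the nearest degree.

From cos δ = sin φ₁ sin φ₂ + cos φ₁ cos φ₂ cos Δλ, the central angle is δ ≈ 1.327 rad (76.0°).
Interpolate at f = 2/3 with slerp weights a = sin((1−f)δ)/sin δ ≈ 0.441, b = sin(fδ)/sin δ ≈ 0.797.
p = a·p₁ + b·p₂ ≈ (0.700, 0.683, 0.208); φ = arcsin(p_z) ≈ 12.01°, λ = atan2(p_y, p_x) ≈ 44.27°.

≈ 12°N, 44°E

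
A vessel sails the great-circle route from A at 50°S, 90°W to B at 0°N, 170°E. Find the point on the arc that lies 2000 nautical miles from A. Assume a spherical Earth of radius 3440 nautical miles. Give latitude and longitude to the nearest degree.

≈ 43°S, 139°W

Write both endpoints as unit vectors p₁, p₂ with components (cos φ cos λ, cos φ sin λ, sin φ).
The central angle between the endpoints is δ = arccos(p₁·p₂) ≈ 1.683 rad (96.4°). The total great-circle distance is δ·R ≈ 1.683 × 3440 ≈ 5788 nmi, so the target fraction is f = 2000/5788 ≈ 0.346.
Interpolate at f ≈ 0.346 with slerp weights a = sin((1−f)δ)/sin δ ≈ 0.897, b = sin(fδ)/sin δ ≈ 0.553.
p = a·p₁ + b·p₂ ≈ (-0.544, -0.481, -0.687); φ = arcsin(p_z) ≈ -43.43°, λ = atan2(p_y, p_x) ≈ -138.54°.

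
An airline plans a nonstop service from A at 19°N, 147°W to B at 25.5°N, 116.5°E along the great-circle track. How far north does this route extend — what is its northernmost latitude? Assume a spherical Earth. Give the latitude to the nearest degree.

≈ 32°N

The great circle lies in the plane with unit normal n̂ = (p₁ × p₂)/|p₁ × p₂|.
Here n̂_z ≈ -0.849; the vertex latitude is φ_max = arccos|n̂_z| ≈ 31.9°.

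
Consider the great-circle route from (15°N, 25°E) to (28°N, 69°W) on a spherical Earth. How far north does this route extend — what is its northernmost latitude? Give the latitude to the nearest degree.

≈ 32°N

The great circle lies in the plane with unit normal n̂ = (p₁ × p₂)/|p₁ × p₂|.
Here n̂_z ≈ -0.852; the vertex latitude is φ_max = arccos|n̂_z| ≈ 31.5°.
Check via Clairaut: cos φ_max = |cos φ₁| · sin C = cos(15.0°)·sin(61.9°) ≈ 0.852, again giving ≈ 31.5°.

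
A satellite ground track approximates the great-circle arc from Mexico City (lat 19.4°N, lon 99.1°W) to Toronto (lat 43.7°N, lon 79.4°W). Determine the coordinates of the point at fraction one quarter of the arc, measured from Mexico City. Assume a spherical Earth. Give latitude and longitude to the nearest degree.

Convert each endpoint to a unit vector on the sphere (x = cos φ cos λ, y = cos φ sin λ, z = sin φ).
The central angle between the endpoints is δ = arccos(p₁·p₂) ≈ 0.513 rad (29.4°).
Interpolate at f = 1/4 with slerp weights a = sin((1−f)δ)/sin δ ≈ 0.765, b = sin(fδ)/sin δ ≈ 0.261.
p = a·p₁ + b·p₂ ≈ (-0.079, -0.897, 0.434); φ = arcsin(p_z) ≈ 25.72°, λ = atan2(p_y, p_x) ≈ -95.06°.

≈ lat 26°N, lon 95°W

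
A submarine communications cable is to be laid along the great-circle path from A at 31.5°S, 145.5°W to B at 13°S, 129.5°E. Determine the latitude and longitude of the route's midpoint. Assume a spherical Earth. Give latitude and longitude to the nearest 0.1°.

≈ 29.0°S, 168.5°E

Write both endpoints as unit vectors p₁, p₂ with components (cos φ cos λ, cos φ sin λ, sin φ).
The central angle between the endpoints is δ = arccos(p₁·p₂) ≈ 1.380 rad (79.1°).
Interpolate at f = 1/2 with slerp weights a = sin((1−f)δ)/sin δ ≈ 0.648, b = sin(fδ)/sin δ ≈ 0.648.
p = a·p₁ + b·p₂ ≈ (-0.857, 0.174, -0.485); φ = arcsin(p_z) ≈ -28.98°, λ = atan2(p_y, p_x) ≈ 168.51°.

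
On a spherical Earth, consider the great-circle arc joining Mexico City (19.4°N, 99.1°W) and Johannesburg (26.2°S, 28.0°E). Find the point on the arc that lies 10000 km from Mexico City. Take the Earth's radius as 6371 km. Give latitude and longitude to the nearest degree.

Write both endpoints as unit vectors p₁, p₂ with components (cos φ cos λ, cos φ sin λ, sin φ).
The central angle between the endpoints is δ = arccos(p₁·p₂) ≈ 2.288 rad (131.1°). The total great-circle distance is δ·R ≈ 2.288 × 6371 ≈ 14576 km, so the target fraction is f = 10000/14576 ≈ 0.686.
Interpolate at f ≈ 0.686 with slerp weights a = sin((1−f)δ)/sin δ ≈ 0.873, b = sin(fδ)/sin δ ≈ 1.327.
p = a·p₁ + b·p₂ ≈ (0.921, -0.254, -0.296); φ = arcsin(p_z) ≈ -17.20°, λ = atan2(p_y, p_x) ≈ -15.44°.

≈ 17°S, 15°W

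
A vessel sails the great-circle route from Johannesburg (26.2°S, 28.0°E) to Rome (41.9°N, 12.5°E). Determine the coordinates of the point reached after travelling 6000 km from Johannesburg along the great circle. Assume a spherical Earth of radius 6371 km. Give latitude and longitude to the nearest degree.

From cos δ = sin φ₁ sin φ₂ + cos φ₁ cos φ₂ cos Δλ, the central angle is δ ≈ 1.215 rad (69.6°). The total great-circle distance is δ·R ≈ 1.215 × 6371 ≈ 7738 km, so the target fraction is f = 6000/7738 ≈ 0.775.
Interpolate at f ≈ 0.775 with slerp weights a = sin((1−f)δ)/sin δ ≈ 0.288, b = sin(fδ)/sin δ ≈ 0.863.
p = a·p₁ + b·p₂ ≈ (0.855, 0.260, 0.449); φ = arcsin(p_z) ≈ 26.69°, λ = atan2(p_y, p_x) ≈ 16.93°.

≈ 27°N, 17°E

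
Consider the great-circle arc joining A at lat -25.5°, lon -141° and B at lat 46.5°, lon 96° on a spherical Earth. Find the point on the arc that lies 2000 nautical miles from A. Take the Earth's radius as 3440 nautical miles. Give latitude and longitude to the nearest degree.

≈ lat -2°, lon -166°

Write both endpoints as unit vectors p₁, p₂ with components (cos φ cos λ, cos φ sin λ, sin φ).
The central angle between the endpoints is δ = arccos(p₁·p₂) ≈ 2.279 rad (130.6°). The total great-circle distance is δ·R ≈ 2.279 × 3440 ≈ 7841 nmi, so the target fraction is f = 2000/7841 ≈ 0.255.
Interpolate at f ≈ 0.255 with slerp weights a = sin((1−f)δ)/sin δ ≈ 1.306, b = sin(fδ)/sin δ ≈ 0.723.
p = a·p₁ + b·p₂ ≈ (-0.968, -0.247, -0.038); φ = arcsin(p_z) ≈ -2.16°, λ = atan2(p_y, p_x) ≈ -165.70°.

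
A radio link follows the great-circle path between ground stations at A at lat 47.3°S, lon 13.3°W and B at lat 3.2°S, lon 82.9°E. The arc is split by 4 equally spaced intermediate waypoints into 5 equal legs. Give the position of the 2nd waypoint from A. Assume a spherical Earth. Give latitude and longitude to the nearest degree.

≈ lat 40°S, lon 37°E

Write both endpoints as unit vectors p₁, p₂ with components (cos φ cos λ, cos φ sin λ, sin φ).
The central angle between the endpoints is δ = arccos(p₁·p₂) ≈ 1.603 rad (91.8°).
Interpolate at f = 2/5 with slerp weights a = sin((1−f)δ)/sin δ ≈ 0.821, b = sin(fδ)/sin δ ≈ 0.598.
p = a·p₁ + b·p₂ ≈ (0.615, 0.465, -0.636); φ = arcsin(p_z) ≈ -39.53°, λ = atan2(p_y, p_x) ≈ 37.07°.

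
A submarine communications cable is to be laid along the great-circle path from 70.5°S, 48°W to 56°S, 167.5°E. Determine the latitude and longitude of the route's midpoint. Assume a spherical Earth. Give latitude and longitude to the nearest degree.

Convert each endpoint to a unit vector on the sphere (x = cos φ cos λ, y = cos φ sin λ, z = sin φ).
The central angle between the endpoints is δ = arccos(p₁·p₂) ≈ 0.890 rad (51.0°).
Interpolate at f = 1/2 with slerp weights a = sin((1−f)δ)/sin δ ≈ 0.554, b = sin(fδ)/sin δ ≈ 0.554.
p = a·p₁ + b·p₂ ≈ (-0.179, -0.070, -0.981); φ = arcsin(p_z) ≈ -78.93°, λ = atan2(p_y, p_x) ≈ -158.50°.

≈ 79°S, 159°W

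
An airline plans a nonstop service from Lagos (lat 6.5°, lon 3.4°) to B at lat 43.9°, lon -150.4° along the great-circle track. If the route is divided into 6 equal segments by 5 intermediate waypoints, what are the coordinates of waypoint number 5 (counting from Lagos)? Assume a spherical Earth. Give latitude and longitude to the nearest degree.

≈ lat 60°, lon -128°

Write both endpoints as unit vectors p₁, p₂ with components (cos φ cos λ, cos φ sin λ, sin φ).
The central angle between the endpoints is δ = arccos(p₁·p₂) ≈ 2.170 rad (124.3°).
Interpolate at f = 5/6 with slerp weights a = sin((1−f)δ)/sin δ ≈ 0.428, b = sin(fδ)/sin δ ≈ 1.177.
p = a·p₁ + b·p₂ ≈ (-0.312, -0.394, 0.865); φ = arcsin(p_z) ≈ 59.83°, λ = atan2(p_y, p_x) ≈ -128.44°.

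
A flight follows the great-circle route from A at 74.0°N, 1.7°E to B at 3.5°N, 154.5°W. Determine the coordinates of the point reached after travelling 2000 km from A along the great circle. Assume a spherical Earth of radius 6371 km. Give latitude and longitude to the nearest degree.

Write both endpoints as unit vectors p₁, p₂ with components (cos φ cos λ, cos φ sin λ, sin φ).
The central angle between the endpoints is δ = arccos(p₁·p₂) ≈ 1.765 rad (101.1°). The total great-circle distance is δ·R ≈ 1.765 × 6371 ≈ 11245 km, so the target fraction is f = 2000/11245 ≈ 0.178.
Interpolate at f ≈ 0.178 with slerp weights a = sin((1−f)δ)/sin δ ≈ 1.012, b = sin(fδ)/sin δ ≈ 0.315.
p = a·p₁ + b·p₂ ≈ (-0.005, -0.127, 0.992); φ = arcsin(p_z) ≈ 82.70°, λ = atan2(p_y, p_x) ≈ -92.14°.

≈ 83°N, 92°W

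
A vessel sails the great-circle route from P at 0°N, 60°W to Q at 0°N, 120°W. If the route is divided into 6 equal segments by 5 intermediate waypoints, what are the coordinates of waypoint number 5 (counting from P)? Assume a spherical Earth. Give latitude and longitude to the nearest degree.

Convert each endpoint to a unit vector on the sphere (x = cos φ cos λ, y = cos φ sin λ, z = sin φ).
The central angle between the endpoints is δ = arccos(p₁·p₂) ≈ 1.047 rad (60.0°).
Interpolate at f = 5/6 with slerp weights a = sin((1−f)δ)/sin δ ≈ 0.201, b = sin(fδ)/sin δ ≈ 0.885.
p = a·p₁ + b·p₂ ≈ (-0.342, -0.940, 0.000); φ = arcsin(p_z) ≈ 0.00°, λ = atan2(p_y, p_x) ≈ -110.00°.

≈ 0°N, 110°W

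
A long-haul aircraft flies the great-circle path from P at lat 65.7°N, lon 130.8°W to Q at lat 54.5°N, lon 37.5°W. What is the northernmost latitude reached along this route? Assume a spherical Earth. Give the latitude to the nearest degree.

The great circle lies in the plane with unit normal n̂ = (p₁ × p₂)/|p₁ × p₂|.
Here n̂_z ≈ +0.348; the vertex latitude is φ_max = arccos|n̂_z| ≈ 69.6°.
Check via Clairaut: cos φ_max = |cos φ₁| · sin C = cos(65.7°)·sin(57.8°) ≈ 0.348, again giving ≈ 69.6°.

≈ 70°N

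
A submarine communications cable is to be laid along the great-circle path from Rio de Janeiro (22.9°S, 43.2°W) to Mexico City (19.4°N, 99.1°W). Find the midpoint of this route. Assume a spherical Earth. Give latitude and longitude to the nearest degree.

Write both endpoints as unit vectors p₁, p₂ with components (cos φ cos λ, cos φ sin λ, sin φ).
The central angle between the endpoints is δ = arccos(p₁·p₂) ≈ 1.205 rad (69.0°).
Interpolate at f = 1/2 with slerp weights a = sin((1−f)δ)/sin δ ≈ 0.607, b = sin(fδ)/sin δ ≈ 0.607.
p = a·p₁ + b·p₂ ≈ (0.317, -0.948, -0.035); φ = arcsin(p_z) ≈ -1.98°, λ = atan2(p_y, p_x) ≈ -71.51°.

≈ 2°S, 72°W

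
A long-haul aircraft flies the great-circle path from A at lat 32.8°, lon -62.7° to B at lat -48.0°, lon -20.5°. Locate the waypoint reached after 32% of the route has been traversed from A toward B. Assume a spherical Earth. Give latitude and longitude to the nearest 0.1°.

Convert each endpoint to a unit vector on the sphere (x = cos φ cos λ, y = cos φ sin λ, z = sin φ).
The central angle between the endpoints is δ = arccos(p₁·p₂) ≈ 1.557 rad (89.2°).
Interpolate at f = 0.32 with slerp weights a = sin((1−f)δ)/sin δ ≈ 0.872, b = sin(fδ)/sin δ ≈ 0.478.
p = a·p₁ + b·p₂ ≈ (0.636, -0.763, 0.117); φ = arcsin(p_z) ≈ 6.73°, λ = atan2(p_y, p_x) ≈ -50.21°.

≈ lat 6.7°, lon -50.2°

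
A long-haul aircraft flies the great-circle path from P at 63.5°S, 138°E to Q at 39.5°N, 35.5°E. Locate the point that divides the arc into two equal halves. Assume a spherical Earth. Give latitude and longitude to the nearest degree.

The haversine formula gives a central angle δ ≈ 2.270 rad (130.1°) between the endpoints.
Interpolate at f = 1/2 with slerp weights a = sin((1−f)δ)/sin δ ≈ 1.185, b = sin(fδ)/sin δ ≈ 1.185.
p = a·p₁ + b·p₂ ≈ (0.351, 0.885, -0.307); φ = arcsin(p_z) ≈ -17.86°, λ = atan2(p_y, p_x) ≈ 68.33°.

≈ 18°S, 68°E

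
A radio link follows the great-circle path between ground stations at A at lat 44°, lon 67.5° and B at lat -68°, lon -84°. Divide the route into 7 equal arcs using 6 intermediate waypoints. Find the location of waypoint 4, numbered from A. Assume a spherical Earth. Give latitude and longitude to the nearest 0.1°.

≈ lat -38.7°, lon 38.6°

The haversine formula gives a central angle δ ≈ 2.649 rad (151.7°) between the endpoints.
Interpolate at f = 4/7 with slerp weights a = sin((1−f)δ)/sin δ ≈ 1.915, b = sin(fδ)/sin δ ≈ 2.109.
p = a·p₁ + b·p₂ ≈ (0.610, 0.487, -0.625); φ = arcsin(p_z) ≈ -38.69°, λ = atan2(p_y, p_x) ≈ 38.61°.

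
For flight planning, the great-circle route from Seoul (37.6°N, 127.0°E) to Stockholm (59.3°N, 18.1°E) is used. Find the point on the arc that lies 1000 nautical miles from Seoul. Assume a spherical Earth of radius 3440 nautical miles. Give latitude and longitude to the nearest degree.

Convert each endpoint to a unit vector on the sphere (x = cos φ cos λ, y = cos φ sin λ, z = sin φ).
The central angle between the endpoints is δ = arccos(p₁·p₂) ≈ 1.166 rad (66.8°). The total great-circle distance is δ·R ≈ 1.166 × 3440 ≈ 4012 nmi, so the target fraction is f = 1000/4012 ≈ 0.249.
Interpolate at f ≈ 0.249 with slerp weights a = sin((1−f)δ)/sin δ ≈ 0.835, b = sin(fδ)/sin δ ≈ 0.312.
p = a·p₁ + b·p₂ ≈ (-0.247, 0.578, 0.778); φ = arcsin(p_z) ≈ 51.06°, λ = atan2(p_y, p_x) ≈ 113.14°.

≈ 51°N, 113°E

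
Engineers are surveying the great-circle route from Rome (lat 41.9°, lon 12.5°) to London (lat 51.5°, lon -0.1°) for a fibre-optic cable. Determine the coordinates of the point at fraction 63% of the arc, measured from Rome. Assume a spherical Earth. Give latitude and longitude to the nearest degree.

Convert each endpoint to a unit vector on the sphere (x = cos φ cos λ, y = cos φ sin λ, z = sin φ).
The central angle between the endpoints is δ = arccos(p₁·p₂) ≈ 0.225 rad (12.9°).
Interpolate at f = 0.63 with slerp weights a = sin((1−f)δ)/sin δ ≈ 0.373, b = sin(fδ)/sin δ ≈ 0.633.
p = a·p₁ + b·p₂ ≈ (0.665, 0.059, 0.744); φ = arcsin(p_z) ≈ 48.11°, λ = atan2(p_y, p_x) ≈ 5.10°.

≈ lat 48°, lon 5°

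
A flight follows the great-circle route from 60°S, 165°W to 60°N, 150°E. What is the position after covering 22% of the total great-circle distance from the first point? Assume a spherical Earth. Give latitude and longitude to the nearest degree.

≈ 34°S, 179°W

Convert each endpoint to a unit vector on the sphere (x = cos φ cos λ, y = cos φ sin λ, z = sin φ).
The central angle between the endpoints is δ = arccos(p₁·p₂) ≈ 2.181 rad (125.0°).
Interpolate at f = 0.22 with slerp weights a = sin((1−f)δ)/sin δ ≈ 1.210, b = sin(fδ)/sin δ ≈ 0.563.
p = a·p₁ + b·p₂ ≈ (-0.828, -0.016, -0.560); φ = arcsin(p_z) ≈ -34.05°, λ = atan2(p_y, p_x) ≈ -178.91°.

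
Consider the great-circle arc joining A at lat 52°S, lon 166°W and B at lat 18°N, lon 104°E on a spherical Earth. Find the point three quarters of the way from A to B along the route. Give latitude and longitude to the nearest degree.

Write both endpoints as unit vectors p₁, p₂ with components (cos φ cos λ, cos φ sin λ, sin φ).
The central angle between the endpoints is δ = arccos(p₁·p₂) ≈ 1.817 rad (104.1°).
Interpolate at f = 3/4 with slerp weights a = sin((1−f)δ)/sin δ ≈ 0.452, b = sin(fδ)/sin δ ≈ 1.009.
p = a·p₁ + b·p₂ ≈ (-0.502, 0.864, -0.045); φ = arcsin(p_z) ≈ -2.56°, λ = atan2(p_y, p_x) ≈ 120.19°.

≈ lat 3°S, lon 120°E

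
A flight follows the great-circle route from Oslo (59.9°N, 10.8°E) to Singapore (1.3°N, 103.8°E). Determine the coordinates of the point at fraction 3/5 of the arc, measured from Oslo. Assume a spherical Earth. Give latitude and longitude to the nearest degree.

≈ 32°N, 83°E

Convert each endpoint to a unit vector on the sphere (x = cos φ cos λ, y = cos φ sin λ, z = sin φ).
The central angle between the endpoints is δ = arccos(p₁·p₂) ≈ 1.577 rad (90.4°).
Interpolate at f = 3/5 with slerp weights a = sin((1−f)δ)/sin δ ≈ 0.590, b = sin(fδ)/sin δ ≈ 0.811.
p = a·p₁ + b·p₂ ≈ (0.097, 0.843, 0.529); φ = arcsin(p_z) ≈ 31.92°, λ = atan2(p_y, p_x) ≈ 83.43°.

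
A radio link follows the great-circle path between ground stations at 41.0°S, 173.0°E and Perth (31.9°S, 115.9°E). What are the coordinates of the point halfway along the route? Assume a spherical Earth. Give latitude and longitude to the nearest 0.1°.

≈ 40.0°S, 142.6°E

From cos δ = sin φ₁ sin φ₂ + cos φ₁ cos φ₂ cos Δλ, the central angle is δ ≈ 0.803 rad (46.0°).
Interpolate at f = 1/2 with slerp weights a = sin((1−f)δ)/sin δ ≈ 0.543, b = sin(fδ)/sin δ ≈ 0.543.
p = a·p₁ + b·p₂ ≈ (-0.608, 0.465, -0.643); φ = arcsin(p_z) ≈ -40.04°, λ = atan2(p_y, p_x) ≈ 142.62°.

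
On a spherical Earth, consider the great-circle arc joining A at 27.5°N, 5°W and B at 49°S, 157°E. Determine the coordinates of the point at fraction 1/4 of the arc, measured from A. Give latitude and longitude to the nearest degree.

Convert each endpoint to a unit vector on the sphere (x = cos φ cos λ, y = cos φ sin λ, z = sin φ).
The central angle between the endpoints is δ = arccos(p₁·p₂) ≈ 2.695 rad (154.4°).
Interpolate at f = 1/4 with slerp weights a = sin((1−f)δ)/sin δ ≈ 2.085, b = sin(fδ)/sin δ ≈ 1.445.
p = a·p₁ + b·p₂ ≈ (0.969, 0.209, -0.128); φ = arcsin(p_z) ≈ -7.34°, λ = atan2(p_y, p_x) ≈ 12.18°.

≈ 7°S, 12°E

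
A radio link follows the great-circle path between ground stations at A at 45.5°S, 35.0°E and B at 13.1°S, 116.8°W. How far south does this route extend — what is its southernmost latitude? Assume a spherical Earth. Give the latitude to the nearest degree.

The great circle lies in the plane with unit normal n̂ = (p₁ × p₂)/|p₁ × p₂|.
Here n̂_z ≈ -0.359; the vertex latitude is φ_max = arccos|n̂_z| ≈ 68.9°.

≈ 69°S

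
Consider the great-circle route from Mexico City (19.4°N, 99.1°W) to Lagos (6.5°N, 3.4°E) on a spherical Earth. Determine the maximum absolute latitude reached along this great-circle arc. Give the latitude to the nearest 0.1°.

≈ 21.9°N

The great circle lies in the plane with unit normal n̂ = (p₁ × p₂)/|p₁ × p₂|.
Here n̂_z ≈ +0.928; the vertex latitude is φ_max = arccos|n̂_z| ≈ 21.9°.
Check via Clairaut: cos φ_max = |cos φ₁| · sin C = cos(19.4°)·sin(79.6°) ≈ 0.928, again giving ≈ 21.9°.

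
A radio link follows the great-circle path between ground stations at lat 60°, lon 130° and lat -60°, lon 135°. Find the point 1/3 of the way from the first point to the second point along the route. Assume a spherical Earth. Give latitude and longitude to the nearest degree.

Write both endpoints as unit vectors p₁, p₂ with components (cos φ cos λ, cos φ sin λ, sin φ).
The central angle between the endpoints is δ = arccos(p₁·p₂) ≈ 2.095 rad (120.1°).
Interpolate at f = 1/3 with slerp weights a = sin((1−f)δ)/sin δ ≈ 1.138, b = sin(fδ)/sin δ ≈ 0.743.
p = a·p₁ + b·p₂ ≈ (-0.628, 0.699, 0.342); φ = arcsin(p_z) ≈ 20.00°, λ = atan2(p_y, p_x) ≈ 131.97°.

≈ lat 20°, lon 132°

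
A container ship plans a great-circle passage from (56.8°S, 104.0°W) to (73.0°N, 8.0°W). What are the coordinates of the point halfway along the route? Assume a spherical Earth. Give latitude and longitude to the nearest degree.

Write both endpoints as unit vectors p₁, p₂ with components (cos φ cos λ, cos φ sin λ, sin φ).
The central angle between the endpoints is δ = arccos(p₁·p₂) ≈ 2.527 rad (144.8°).
Interpolate at f = 1/2 with slerp weights a = sin((1−f)δ)/sin δ ≈ 1.653, b = sin(fδ)/sin δ ≈ 1.653.
p = a·p₁ + b·p₂ ≈ (0.260, -0.945, 0.198); φ = arcsin(p_z) ≈ 11.39°, λ = atan2(p_y, p_x) ≈ -74.65°.

≈ (11°N, 75°W)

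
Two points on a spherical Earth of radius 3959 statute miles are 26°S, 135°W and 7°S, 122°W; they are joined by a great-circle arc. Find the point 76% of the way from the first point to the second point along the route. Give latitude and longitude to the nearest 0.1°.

≈ 11.6°S, 124.9°W

The haversine formula gives a central angle δ ≈ 0.396 rad (22.7°) between the endpoints.
Interpolate at f = 0.76 with slerp weights a = sin((1−f)δ)/sin δ ≈ 0.246, b = sin(fδ)/sin δ ≈ 0.769.
p = a·p₁ + b·p₂ ≈ (-0.561, -0.803, -0.202); φ = arcsin(p_z) ≈ -11.62°, λ = atan2(p_y, p_x) ≈ -124.91°.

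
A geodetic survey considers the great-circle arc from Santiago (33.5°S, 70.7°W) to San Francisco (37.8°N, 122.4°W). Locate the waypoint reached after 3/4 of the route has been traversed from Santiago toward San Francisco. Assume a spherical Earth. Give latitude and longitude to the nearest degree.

≈ (21°N, 108°W)

From cos δ = sin φ₁ sin φ₂ + cos φ₁ cos φ₂ cos Δλ, the central angle is δ ≈ 1.501 rad (86.0°).
Interpolate at f = 3/4 with slerp weights a = sin((1−f)δ)/sin δ ≈ 0.367, b = sin(fδ)/sin δ ≈ 0.905.
p = a·p₁ + b·p₂ ≈ (-0.282, -0.893, 0.352); φ = arcsin(p_z) ≈ 20.59°, λ = atan2(p_y, p_x) ≈ -107.52°.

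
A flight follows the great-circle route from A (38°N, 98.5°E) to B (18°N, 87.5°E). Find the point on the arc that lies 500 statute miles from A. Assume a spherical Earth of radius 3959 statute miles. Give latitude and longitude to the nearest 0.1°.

≈ (31.6°N, 94.4°E)

Write both endpoints as unit vectors p₁, p₂ with components (cos φ cos λ, cos φ sin λ, sin φ).
The central angle between the endpoints is δ = arccos(p₁·p₂) ≈ 0.387 rad (22.2°). The total great-circle distance is δ·R ≈ 0.387 × 3959 ≈ 1533 mi, so the target fraction is f = 500/1533 ≈ 0.326.
Interpolate at f ≈ 0.326 with slerp weights a = sin((1−f)δ)/sin δ ≈ 0.683, b = sin(fδ)/sin δ ≈ 0.333.
p = a·p₁ + b·p₂ ≈ (-0.066, 0.849, 0.524); φ = arcsin(p_z) ≈ 31.58°, λ = atan2(p_y, p_x) ≈ 94.43°.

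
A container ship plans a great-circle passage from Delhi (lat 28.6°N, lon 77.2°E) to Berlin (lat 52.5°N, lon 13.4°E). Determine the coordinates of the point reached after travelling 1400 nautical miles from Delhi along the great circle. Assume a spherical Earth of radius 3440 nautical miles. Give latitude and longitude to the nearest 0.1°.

≈ lat 43.6°N, lon 54.9°E

Write both endpoints as unit vectors p₁, p₂ with components (cos φ cos λ, cos φ sin λ, sin φ).
The central angle between the endpoints is δ = arccos(p₁·p₂) ≈ 0.907 rad (52.0°). The total great-circle distance is δ·R ≈ 0.907 × 3440 ≈ 3122 nmi, so the target fraction is f = 1400/3122 ≈ 0.448.
Interpolate at f ≈ 0.448 with slerp weights a = sin((1−f)δ)/sin δ ≈ 0.609, b = sin(fδ)/sin δ ≈ 0.502.
p = a·p₁ + b·p₂ ≈ (0.416, 0.592, 0.690); φ = arcsin(p_z) ≈ 43.64°, λ = atan2(p_y, p_x) ≈ 54.92°.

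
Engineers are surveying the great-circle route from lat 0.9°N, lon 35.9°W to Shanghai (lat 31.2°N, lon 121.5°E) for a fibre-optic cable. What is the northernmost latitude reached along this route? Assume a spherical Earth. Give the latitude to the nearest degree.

The great circle lies in the plane with unit normal n̂ = (p₁ × p₂)/|p₁ × p₂|.
Here n̂_z ≈ +0.527; the vertex latitude is φ_max = arccos|n̂_z| ≈ 58.2°.
Check via Clairaut: cos φ_max = |cos φ₁| · sin C = cos(0.9°)·sin(31.8°) ≈ 0.527, again giving ≈ 58.2°.

≈ 58°N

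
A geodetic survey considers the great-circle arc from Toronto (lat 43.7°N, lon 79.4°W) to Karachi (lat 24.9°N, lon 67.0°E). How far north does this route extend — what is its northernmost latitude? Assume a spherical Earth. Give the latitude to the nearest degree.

≈ 68°N

The great circle lies in the plane with unit normal n̂ = (p₁ × p₂)/|p₁ × p₂|.
Here n̂_z ≈ +0.375; the vertex latitude is φ_max = arccos|n̂_z| ≈ 68.0°.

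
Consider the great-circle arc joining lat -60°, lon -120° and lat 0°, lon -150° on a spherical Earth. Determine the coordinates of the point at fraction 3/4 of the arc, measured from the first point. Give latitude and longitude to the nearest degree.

≈ lat -15°, lon -145°

From cos δ = sin φ₁ sin φ₂ + cos φ₁ cos φ₂ cos Δλ, the central angle is δ ≈ 1.123 rad (64.3°).
Interpolate at f = 3/4 with slerp weights a = sin((1−f)δ)/sin δ ≈ 0.307, b = sin(fδ)/sin δ ≈ 0.828.
p = a·p₁ + b·p₂ ≈ (-0.794, -0.547, -0.266); φ = arcsin(p_z) ≈ -15.44°, λ = atan2(p_y, p_x) ≈ -145.43°.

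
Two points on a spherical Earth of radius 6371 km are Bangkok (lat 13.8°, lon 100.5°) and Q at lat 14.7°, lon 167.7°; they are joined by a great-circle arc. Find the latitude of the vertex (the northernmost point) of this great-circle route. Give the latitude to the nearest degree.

≈ 17°

The great circle lies in the plane with unit normal n̂ = (p₁ × p₂)/|p₁ × p₂|.
Here n̂_z ≈ +0.956; the vertex latitude is φ_max = arccos|n̂_z| ≈ 17.0°.
Check via Clairaut: cos φ_max = |cos φ₁| · sin C = cos(13.8°)·sin(80.0°) ≈ 0.956, again giving ≈ 17.0°.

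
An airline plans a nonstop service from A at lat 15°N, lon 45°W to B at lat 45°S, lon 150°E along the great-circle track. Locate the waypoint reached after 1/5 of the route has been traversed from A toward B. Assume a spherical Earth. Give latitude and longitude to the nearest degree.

Write both endpoints as unit vectors p₁, p₂ with components (cos φ cos λ, cos φ sin λ, sin φ).
The central angle between the endpoints is δ = arccos(p₁·p₂) ≈ 2.573 rad (147.4°).
Interpolate at f = 1/5 with slerp weights a = sin((1−f)δ)/sin δ ≈ 1.641, b = sin(fδ)/sin δ ≈ 0.914.
p = a·p₁ + b·p₂ ≈ (0.561, -0.798, -0.222); φ = arcsin(p_z) ≈ -12.82°, λ = atan2(p_y, p_x) ≈ -54.88°.

≈ lat 13°S, lon 55°W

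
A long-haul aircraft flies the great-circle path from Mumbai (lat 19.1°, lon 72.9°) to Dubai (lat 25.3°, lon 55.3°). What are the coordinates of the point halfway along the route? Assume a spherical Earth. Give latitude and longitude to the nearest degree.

From cos δ = sin φ₁ sin φ₂ + cos φ₁ cos φ₂ cos Δλ, the central angle is δ ≈ 0.304 rad (17.4°).
Interpolate at f = 1/2 with slerp weights a = sin((1−f)δ)/sin δ ≈ 0.506, b = sin(fδ)/sin δ ≈ 0.506.
p = a·p₁ + b·p₂ ≈ (0.401, 0.833, 0.382); φ = arcsin(p_z) ≈ 22.44°, λ = atan2(p_y, p_x) ≈ 64.30°.

≈ lat 22°, lon 64°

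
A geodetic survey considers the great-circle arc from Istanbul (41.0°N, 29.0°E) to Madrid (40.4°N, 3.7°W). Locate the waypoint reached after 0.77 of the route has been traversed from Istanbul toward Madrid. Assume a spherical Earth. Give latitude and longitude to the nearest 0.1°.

The haversine formula gives a central angle δ ≈ 0.430 rad (24.7°) between the endpoints.
Interpolate at f = 0.77 with slerp weights a = sin((1−f)δ)/sin δ ≈ 0.237, b = sin(fδ)/sin δ ≈ 0.780.
p = a·p₁ + b·p₂ ≈ (0.749, 0.048, 0.661); φ = arcsin(p_z) ≈ 41.36°, λ = atan2(p_y, p_x) ≈ 3.69°.

≈ (41.4°N, 3.7°E)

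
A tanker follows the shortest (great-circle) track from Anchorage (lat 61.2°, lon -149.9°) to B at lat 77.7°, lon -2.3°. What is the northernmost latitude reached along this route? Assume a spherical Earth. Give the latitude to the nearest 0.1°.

≈ 85.1°

The great circle lies in the plane with unit normal n̂ = (p₁ × p₂)/|p₁ × p₂|.
Here n̂_z ≈ +0.086; the vertex latitude is φ_max = arccos|n̂_z| ≈ 85.1°.
Check via Clairaut: cos φ_max = |cos φ₁| · sin C = cos(61.2°)·sin(10.3°) ≈ 0.086, again giving ≈ 85.1°.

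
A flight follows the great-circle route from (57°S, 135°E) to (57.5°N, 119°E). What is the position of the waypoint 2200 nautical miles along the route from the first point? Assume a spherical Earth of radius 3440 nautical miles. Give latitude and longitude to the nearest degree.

The haversine formula gives a central angle δ ≈ 2.011 rad (115.2°) between the endpoints. The total great-circle distance is δ·R ≈ 2.011 × 3440 ≈ 6917 nmi, so the target fraction is f = 2200/6917 ≈ 0.318.
Interpolate at f ≈ 0.318 with slerp weights a = sin((1−f)δ)/sin δ ≈ 1.083, b = sin(fδ)/sin δ ≈ 0.660.
p = a·p₁ + b·p₂ ≈ (-0.589, 0.727, -0.352); φ = arcsin(p_z) ≈ -20.63°, λ = atan2(p_y, p_x) ≈ 129.01°.

≈ (21°S, 129°E)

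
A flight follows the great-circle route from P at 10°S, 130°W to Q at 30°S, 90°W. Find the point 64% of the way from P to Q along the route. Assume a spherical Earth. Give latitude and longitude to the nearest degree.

The haversine formula gives a central angle δ ≈ 0.737 rad (42.3°) between the endpoints.
Interpolate at f = 0.64 with slerp weights a = sin((1−f)δ)/sin δ ≈ 0.390, b = sin(fδ)/sin δ ≈ 0.676.
p = a·p₁ + b·p₂ ≈ (-0.247, -0.880, -0.406); φ = arcsin(p_z) ≈ -23.94°, λ = atan2(p_y, p_x) ≈ -105.68°.

≈ 24°S, 106°W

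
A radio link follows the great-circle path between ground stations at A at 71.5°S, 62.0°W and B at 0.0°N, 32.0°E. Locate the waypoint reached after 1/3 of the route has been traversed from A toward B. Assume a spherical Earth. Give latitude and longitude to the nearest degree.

≈ 56°S, 2°E

Write both endpoints as unit vectors p₁, p₂ with components (cos φ cos λ, cos φ sin λ, sin φ).
The central angle between the endpoints is δ = arccos(p₁·p₂) ≈ 1.593 rad (91.3°).
Interpolate at f = 1/3 with slerp weights a = sin((1−f)δ)/sin δ ≈ 0.874, b = sin(fδ)/sin δ ≈ 0.507.
p = a·p₁ + b·p₂ ≈ (0.560, 0.024, -0.828); φ = arcsin(p_z) ≈ -55.93°, λ = atan2(p_y, p_x) ≈ 2.42°.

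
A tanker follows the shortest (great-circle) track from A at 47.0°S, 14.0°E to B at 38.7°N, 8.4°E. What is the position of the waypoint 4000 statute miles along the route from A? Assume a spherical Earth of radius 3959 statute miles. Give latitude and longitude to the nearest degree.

Convert each endpoint to a unit vector on the sphere (x = cos φ cos λ, y = cos φ sin λ, z = sin φ).
The central angle between the endpoints is δ = arccos(p₁·p₂) ≈ 1.498 rad (85.8°). The total great-circle distance is δ·R ≈ 1.498 × 3959 ≈ 5932 mi, so the target fraction is f = 4000/5932 ≈ 0.674.
Interpolate at f ≈ 0.674 with slerp weights a = sin((1−f)δ)/sin δ ≈ 0.470, b = sin(fδ)/sin δ ≈ 0.849.
p = a·p₁ + b·p₂ ≈ (0.967, 0.174, 0.187); φ = arcsin(p_z) ≈ 10.79°, λ = atan2(p_y, p_x) ≈ 10.22°.

≈ 11°N, 10°E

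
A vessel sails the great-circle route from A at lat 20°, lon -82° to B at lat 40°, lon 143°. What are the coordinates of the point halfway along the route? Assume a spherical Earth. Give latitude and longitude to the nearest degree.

Write both endpoints as unit vectors p₁, p₂ with components (cos φ cos λ, cos φ sin λ, sin φ).
The central angle between the endpoints is δ = arccos(p₁·p₂) ≈ 1.864 rad (106.8°).
Interpolate at f = 1/2 with slerp weights a = sin((1−f)δ)/sin δ ≈ 0.839, b = sin(fδ)/sin δ ≈ 0.839.
p = a·p₁ + b·p₂ ≈ (-0.403, -0.394, 0.826); φ = arcsin(p_z) ≈ 55.68°, λ = atan2(p_y, p_x) ≈ -135.69°.

≈ lat 56°, lon -136°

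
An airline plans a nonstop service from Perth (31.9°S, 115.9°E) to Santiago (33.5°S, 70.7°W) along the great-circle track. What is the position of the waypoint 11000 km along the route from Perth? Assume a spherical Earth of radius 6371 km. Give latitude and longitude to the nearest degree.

≈ 49°S, 73°W

Convert each endpoint to a unit vector on the sphere (x = cos φ cos λ, y = cos φ sin λ, z = sin φ).
The central angle between the endpoints is δ = arccos(p₁·p₂) ≈ 1.995 rad (114.3°). The total great-circle distance is δ·R ≈ 1.995 × 6371 ≈ 12710 km, so the target fraction is f = 11000/12710 ≈ 0.865.
Interpolate at f ≈ 0.865 with slerp weights a = sin((1−f)δ)/sin δ ≈ 0.291, b = sin(fδ)/sin δ ≈ 1.084.
p = a·p₁ + b·p₂ ≈ (0.191, -0.631, -0.752); φ = arcsin(p_z) ≈ -48.77°, λ = atan2(p_y, p_x) ≈ -73.17°.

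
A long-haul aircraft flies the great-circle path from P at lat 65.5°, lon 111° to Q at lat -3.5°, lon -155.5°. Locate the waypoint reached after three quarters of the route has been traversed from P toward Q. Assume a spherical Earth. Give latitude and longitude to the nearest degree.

≈ lat 18°, lon -166°

Convert each endpoint to a unit vector on the sphere (x = cos φ cos λ, y = cos φ sin λ, z = sin φ).
The central angle between the endpoints is δ = arccos(p₁·p₂) ≈ 1.652 rad (94.6°).
Interpolate at f = 3/4 with slerp weights a = sin((1−f)δ)/sin δ ≈ 0.403, b = sin(fδ)/sin δ ≈ 0.948.
p = a·p₁ + b·p₂ ≈ (-0.921, -0.237, 0.308); φ = arcsin(p_z) ≈ 17.97°, λ = atan2(p_y, p_x) ≈ -165.59°.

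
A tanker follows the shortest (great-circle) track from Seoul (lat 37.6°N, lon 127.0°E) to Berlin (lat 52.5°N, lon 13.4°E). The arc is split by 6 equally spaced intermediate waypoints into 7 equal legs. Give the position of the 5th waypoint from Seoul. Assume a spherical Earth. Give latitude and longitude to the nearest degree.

≈ lat 62°N, lon 49°E

From cos δ = sin φ₁ sin φ₂ + cos φ₁ cos φ₂ cos Δλ, the central angle is δ ≈ 1.276 rad (73.1°).
Interpolate at f = 5/7 with slerp weights a = sin((1−f)δ)/sin δ ≈ 0.373, b = sin(fδ)/sin δ ≈ 0.826.
p = a·p₁ + b·p₂ ≈ (0.311, 0.352, 0.883); φ = arcsin(p_z) ≈ 61.95°, λ = atan2(p_y, p_x) ≈ 48.52°.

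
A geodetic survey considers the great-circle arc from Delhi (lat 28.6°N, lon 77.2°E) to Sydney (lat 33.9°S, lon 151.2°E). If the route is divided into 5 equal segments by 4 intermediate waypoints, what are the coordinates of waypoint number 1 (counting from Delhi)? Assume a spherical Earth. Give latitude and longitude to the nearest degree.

Write both endpoints as unit vectors p₁, p₂ with components (cos φ cos λ, cos φ sin λ, sin φ).
The central angle between the endpoints is δ = arccos(p₁·p₂) ≈ 1.637 rad (93.8°).
Interpolate at f = 1/5 with slerp weights a = sin((1−f)δ)/sin δ ≈ 0.968, b = sin(fδ)/sin δ ≈ 0.322.
p = a·p₁ + b·p₂ ≈ (-0.046, 0.958, 0.284); φ = arcsin(p_z) ≈ 16.48°, λ = atan2(p_y, p_x) ≈ 92.75°.

≈ lat 16°N, lon 93°E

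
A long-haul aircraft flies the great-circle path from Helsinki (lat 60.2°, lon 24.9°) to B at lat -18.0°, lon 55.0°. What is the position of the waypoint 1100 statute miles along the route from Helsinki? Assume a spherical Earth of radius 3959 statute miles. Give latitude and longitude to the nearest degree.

From cos δ = sin φ₁ sin φ₂ + cos φ₁ cos φ₂ cos Δλ, the central angle is δ ≈ 1.430 rad (81.9°). The total great-circle distance is δ·R ≈ 1.430 × 3959 ≈ 5660 mi, so the target fraction is f = 1100/5660 ≈ 0.194.
Interpolate at f ≈ 0.194 with slerp weights a = sin((1−f)δ)/sin δ ≈ 0.923, b = sin(fδ)/sin δ ≈ 0.277.
p = a·p₁ + b·p₂ ≈ (0.567, 0.409, 0.715); φ = arcsin(p_z) ≈ 45.65°, λ = atan2(p_y, p_x) ≈ 35.80°.

≈ lat 46°, lon 36°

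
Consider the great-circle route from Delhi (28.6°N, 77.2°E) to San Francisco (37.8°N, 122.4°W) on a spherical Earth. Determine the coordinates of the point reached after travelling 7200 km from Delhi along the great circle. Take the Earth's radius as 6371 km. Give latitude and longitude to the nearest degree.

Write both endpoints as unit vectors p₁, p₂ with components (cos φ cos λ, cos φ sin λ, sin φ).
The central angle between the endpoints is δ = arccos(p₁·p₂) ≈ 1.939 rad (111.1°). The total great-circle distance is δ·R ≈ 1.939 × 6371 ≈ 12355 km, so the target fraction is f = 7200/12355 ≈ 0.583.
Interpolate at f ≈ 0.583 with slerp weights a = sin((1−f)δ)/sin δ ≈ 0.776, b = sin(fδ)/sin δ ≈ 0.970.
p = a·p₁ + b·p₂ ≈ (-0.260, 0.017, 0.966); φ = arcsin(p_z) ≈ 74.92°, λ = atan2(p_y, p_x) ≈ 176.18°.

≈ 75°N, 176°E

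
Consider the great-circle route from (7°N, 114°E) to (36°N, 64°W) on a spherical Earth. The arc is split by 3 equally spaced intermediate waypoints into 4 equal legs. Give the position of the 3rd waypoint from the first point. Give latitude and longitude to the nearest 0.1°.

≈ (70.1°N, 59.2°W)

Convert each endpoint to a unit vector on the sphere (x = cos φ cos λ, y = cos φ sin λ, z = sin φ).
The central angle between the endpoints is δ = arccos(p₁·p₂) ≈ 2.390 rad (137.0°).
Interpolate at f = 3/4 with slerp weights a = sin((1−f)δ)/sin δ ≈ 0.824, b = sin(fδ)/sin δ ≈ 1.429.
p = a·p₁ + b·p₂ ≈ (0.174, -0.292, 0.941); φ = arcsin(p_z) ≈ 70.14°, λ = atan2(p_y, p_x) ≈ -59.18°.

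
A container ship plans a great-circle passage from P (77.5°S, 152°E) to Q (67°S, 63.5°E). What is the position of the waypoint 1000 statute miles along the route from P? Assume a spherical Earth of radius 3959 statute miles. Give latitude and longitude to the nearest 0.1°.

Write both endpoints as unit vectors p₁, p₂ with components (cos φ cos λ, cos φ sin λ, sin φ).
The central angle between the endpoints is δ = arccos(p₁·p₂) ≈ 0.449 rad (25.7°). The total great-circle distance is δ·R ≈ 0.449 × 3959 ≈ 1777 mi, so the target fraction is f = 1000/1777 ≈ 0.563.
Interpolate at f ≈ 0.563 with slerp weights a = sin((1−f)δ)/sin δ ≈ 0.450, b = sin(fδ)/sin δ ≈ 0.576.
p = a·p₁ + b·p₂ ≈ (0.014, 0.247, -0.969); φ = arcsin(p_z) ≈ -75.67°, λ = atan2(p_y, p_x) ≈ 86.65°.

≈ (75.7°S, 86.6°E)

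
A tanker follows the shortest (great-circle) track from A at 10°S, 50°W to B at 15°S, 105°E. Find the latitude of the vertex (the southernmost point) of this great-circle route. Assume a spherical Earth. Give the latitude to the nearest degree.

The great circle lies in the plane with unit normal n̂ = (p₁ × p₂)/|p₁ × p₂|.
Here n̂_z ≈ +0.697; the vertex latitude is φ_max = arccos|n̂_z| ≈ 45.8°.

≈ 46°S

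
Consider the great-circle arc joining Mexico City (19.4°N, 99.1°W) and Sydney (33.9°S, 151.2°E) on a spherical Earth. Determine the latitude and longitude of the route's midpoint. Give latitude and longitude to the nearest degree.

Convert each endpoint to a unit vector on the sphere (x = cos φ cos λ, y = cos φ sin λ, z = sin φ).
The central angle between the endpoints is δ = arccos(p₁·p₂) ≈ 2.037 rad (116.7°).
Interpolate at f = 1/2 with slerp weights a = sin((1−f)δ)/sin δ ≈ 0.953, b = sin(fδ)/sin δ ≈ 0.953.
p = a·p₁ + b·p₂ ≈ (-0.835, -0.506, -0.215); φ = arcsin(p_z) ≈ -12.41°, λ = atan2(p_y, p_x) ≈ -148.77°.

≈ 12°S, 149°W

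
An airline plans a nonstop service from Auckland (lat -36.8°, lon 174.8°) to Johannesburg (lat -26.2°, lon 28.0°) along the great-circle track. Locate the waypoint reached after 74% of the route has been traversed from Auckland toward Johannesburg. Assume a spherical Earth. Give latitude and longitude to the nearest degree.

≈ lat -50°, lon 48°

Write both endpoints as unit vectors p₁, p₂ with components (cos φ cos λ, cos φ sin λ, sin φ).
The central angle between the endpoints is δ = arccos(p₁·p₂) ≈ 1.914 rad (109.7°).
Interpolate at f = 0.74 with slerp weights a = sin((1−f)δ)/sin δ ≈ 0.507, b = sin(fδ)/sin δ ≈ 1.049.
p = a·p₁ + b·p₂ ≈ (0.427, 0.479, -0.767); φ = arcsin(p_z) ≈ -50.09°, λ = atan2(p_y, p_x) ≈ 48.27°.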